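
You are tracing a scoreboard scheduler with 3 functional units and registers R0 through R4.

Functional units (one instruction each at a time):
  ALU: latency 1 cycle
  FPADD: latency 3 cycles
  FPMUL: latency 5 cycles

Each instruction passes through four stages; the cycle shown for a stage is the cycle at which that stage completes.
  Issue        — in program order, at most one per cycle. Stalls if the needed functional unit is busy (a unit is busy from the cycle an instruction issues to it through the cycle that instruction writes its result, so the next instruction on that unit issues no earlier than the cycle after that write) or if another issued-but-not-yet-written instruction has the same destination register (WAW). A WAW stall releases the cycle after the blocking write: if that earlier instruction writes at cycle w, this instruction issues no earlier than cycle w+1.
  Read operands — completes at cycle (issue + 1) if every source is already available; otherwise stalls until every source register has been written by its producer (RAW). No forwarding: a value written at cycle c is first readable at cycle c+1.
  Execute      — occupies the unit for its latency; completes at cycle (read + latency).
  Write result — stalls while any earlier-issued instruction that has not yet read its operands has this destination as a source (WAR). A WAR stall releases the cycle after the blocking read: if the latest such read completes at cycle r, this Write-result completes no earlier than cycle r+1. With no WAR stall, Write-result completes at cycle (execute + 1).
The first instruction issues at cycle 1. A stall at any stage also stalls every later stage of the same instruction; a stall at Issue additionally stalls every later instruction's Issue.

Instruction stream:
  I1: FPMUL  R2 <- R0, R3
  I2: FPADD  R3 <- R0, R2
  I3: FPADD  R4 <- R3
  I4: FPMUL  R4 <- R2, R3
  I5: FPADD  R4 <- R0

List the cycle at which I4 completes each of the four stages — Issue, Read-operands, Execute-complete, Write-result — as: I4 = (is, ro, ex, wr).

I1  is:1  ro:2  ex:7  wr:8
I2  is:2  ro:9  ex:12  wr:13  — RAW R2: wait I1 write@8
I3  is:14  ro:15  ex:18  wr:19  — struct: FPADD busy until I2 writes@13
I4  is:20  ro:21  ex:26  wr:27  — WAW R4: wait I3 write@19
I5  is:28  ro:29  ex:32  wr:33  — WAW R4: wait I4 write@27

I4 = (20, 21, 26, 27)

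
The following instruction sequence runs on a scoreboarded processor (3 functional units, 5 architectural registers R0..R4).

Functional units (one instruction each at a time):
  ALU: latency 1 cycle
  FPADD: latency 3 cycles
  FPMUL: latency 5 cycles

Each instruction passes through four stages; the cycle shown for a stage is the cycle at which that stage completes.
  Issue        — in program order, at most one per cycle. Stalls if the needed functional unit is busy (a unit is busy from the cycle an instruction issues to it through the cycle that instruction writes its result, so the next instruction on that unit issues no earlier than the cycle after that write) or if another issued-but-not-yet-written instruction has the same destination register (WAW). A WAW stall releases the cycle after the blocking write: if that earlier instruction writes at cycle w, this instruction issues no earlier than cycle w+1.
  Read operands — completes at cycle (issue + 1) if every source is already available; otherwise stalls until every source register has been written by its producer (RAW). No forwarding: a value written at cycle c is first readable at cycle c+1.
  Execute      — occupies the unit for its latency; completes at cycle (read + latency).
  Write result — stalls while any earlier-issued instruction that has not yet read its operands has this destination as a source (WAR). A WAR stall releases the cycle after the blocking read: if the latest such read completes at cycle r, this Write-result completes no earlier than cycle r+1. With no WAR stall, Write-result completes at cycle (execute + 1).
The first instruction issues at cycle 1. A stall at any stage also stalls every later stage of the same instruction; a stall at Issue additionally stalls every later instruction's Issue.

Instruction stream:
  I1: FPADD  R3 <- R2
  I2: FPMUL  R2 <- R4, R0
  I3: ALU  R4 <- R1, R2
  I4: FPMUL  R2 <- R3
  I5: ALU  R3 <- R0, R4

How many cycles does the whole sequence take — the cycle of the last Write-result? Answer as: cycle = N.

t=1  I1 issues→FPADD
t=2  I1 reads; I2 issues→FPMUL
t=3  I2 reads; I3 issues→ALU
t=5  I1 exec-done
t=6  I1 writes R3
t=8  I2 exec-done
t=9  I2 writes R2
t=10  I3 reads; I4 issues→FPMUL
t=11  I3 exec-done; I4 reads
t=12  I3 writes R4
t=13  I5 issues→ALU
t=14  I5 reads
t=15  I5 exec-done
t=16  I4 exec-done; I5 writes R3
t=17  I4 writes R2

cycle = 17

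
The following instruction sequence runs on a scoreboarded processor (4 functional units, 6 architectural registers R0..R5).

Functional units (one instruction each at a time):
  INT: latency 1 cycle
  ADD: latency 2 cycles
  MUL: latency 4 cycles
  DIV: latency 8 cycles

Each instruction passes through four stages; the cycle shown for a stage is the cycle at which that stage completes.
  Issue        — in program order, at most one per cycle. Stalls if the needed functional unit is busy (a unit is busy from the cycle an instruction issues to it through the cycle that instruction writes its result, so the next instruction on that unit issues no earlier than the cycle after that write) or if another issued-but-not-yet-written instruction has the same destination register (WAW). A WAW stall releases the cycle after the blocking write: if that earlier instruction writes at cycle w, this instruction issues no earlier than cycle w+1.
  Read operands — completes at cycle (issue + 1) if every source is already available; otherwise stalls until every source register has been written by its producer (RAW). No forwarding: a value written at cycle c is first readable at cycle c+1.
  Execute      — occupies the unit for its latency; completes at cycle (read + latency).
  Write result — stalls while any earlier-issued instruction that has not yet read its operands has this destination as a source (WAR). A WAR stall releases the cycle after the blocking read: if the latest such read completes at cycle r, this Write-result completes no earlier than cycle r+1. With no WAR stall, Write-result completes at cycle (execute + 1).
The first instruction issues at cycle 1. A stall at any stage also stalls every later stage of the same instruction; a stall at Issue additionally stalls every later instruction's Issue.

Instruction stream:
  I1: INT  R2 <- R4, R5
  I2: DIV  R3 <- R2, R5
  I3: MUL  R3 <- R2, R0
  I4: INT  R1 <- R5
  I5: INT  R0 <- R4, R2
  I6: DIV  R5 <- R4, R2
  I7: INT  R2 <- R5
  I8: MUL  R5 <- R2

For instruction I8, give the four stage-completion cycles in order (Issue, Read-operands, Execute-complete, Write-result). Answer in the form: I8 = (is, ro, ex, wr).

c1: I1→INT
c2: I1 RO | I2→DIV
c3: I1 EX
c4: I1 WR R2
c5: I2 RO
c13: I2 EX
c14: I2 WR R3
c15: I3→MUL
c16: I3 RO | I4→INT
c17: I4 RO
c18: I4 EX
c19: I4 WR R1
c20: I3 EX | I5→INT
c21: I3 WR R3 | I5 RO | I6→DIV
c22: I5 EX | I6 RO
c23: I5 WR R0
c24: I7→INT
c30: I6 EX
c31: I6 WR R5
c32: I7 RO | I8→MUL
c33: I7 EX
c34: I7 WR R2
c35: I8 RO
c39: I8 EX
c40: I8 WR R5

I8 = (32, 35, 39, 40)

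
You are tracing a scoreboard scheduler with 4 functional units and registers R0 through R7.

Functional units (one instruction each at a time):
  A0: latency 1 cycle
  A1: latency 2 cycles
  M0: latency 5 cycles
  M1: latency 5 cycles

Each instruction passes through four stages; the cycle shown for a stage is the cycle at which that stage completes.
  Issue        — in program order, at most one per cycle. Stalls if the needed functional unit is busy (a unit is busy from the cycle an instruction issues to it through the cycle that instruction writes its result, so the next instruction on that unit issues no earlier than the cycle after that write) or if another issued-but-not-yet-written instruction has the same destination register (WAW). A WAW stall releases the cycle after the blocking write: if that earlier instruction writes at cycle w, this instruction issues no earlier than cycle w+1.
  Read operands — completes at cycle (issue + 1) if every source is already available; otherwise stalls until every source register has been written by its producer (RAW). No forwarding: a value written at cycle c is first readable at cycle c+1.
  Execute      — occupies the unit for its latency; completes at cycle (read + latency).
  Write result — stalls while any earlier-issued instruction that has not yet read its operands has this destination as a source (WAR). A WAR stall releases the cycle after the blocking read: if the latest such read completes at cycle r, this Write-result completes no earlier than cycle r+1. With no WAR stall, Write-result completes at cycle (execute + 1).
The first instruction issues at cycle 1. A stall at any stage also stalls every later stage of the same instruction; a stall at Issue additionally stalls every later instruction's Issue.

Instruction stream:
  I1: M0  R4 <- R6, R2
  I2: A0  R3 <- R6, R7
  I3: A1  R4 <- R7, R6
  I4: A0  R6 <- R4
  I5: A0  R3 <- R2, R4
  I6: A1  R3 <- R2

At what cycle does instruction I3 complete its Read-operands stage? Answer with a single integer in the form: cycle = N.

cycle = 10

[I1] 1/2/7/8
[I2] 2/3/4/5
[I3] 9/10/12/13  (WAW R4: wait I1 write@8)
[I4] 10/14/15/16  (RAW R4: wait I3 write@13)
[I5] 17/18/19/20  (struct: A0 busy until I4 writes@16)
[I6] 21/22/24/25  (WAW R3: wait I5 write@20)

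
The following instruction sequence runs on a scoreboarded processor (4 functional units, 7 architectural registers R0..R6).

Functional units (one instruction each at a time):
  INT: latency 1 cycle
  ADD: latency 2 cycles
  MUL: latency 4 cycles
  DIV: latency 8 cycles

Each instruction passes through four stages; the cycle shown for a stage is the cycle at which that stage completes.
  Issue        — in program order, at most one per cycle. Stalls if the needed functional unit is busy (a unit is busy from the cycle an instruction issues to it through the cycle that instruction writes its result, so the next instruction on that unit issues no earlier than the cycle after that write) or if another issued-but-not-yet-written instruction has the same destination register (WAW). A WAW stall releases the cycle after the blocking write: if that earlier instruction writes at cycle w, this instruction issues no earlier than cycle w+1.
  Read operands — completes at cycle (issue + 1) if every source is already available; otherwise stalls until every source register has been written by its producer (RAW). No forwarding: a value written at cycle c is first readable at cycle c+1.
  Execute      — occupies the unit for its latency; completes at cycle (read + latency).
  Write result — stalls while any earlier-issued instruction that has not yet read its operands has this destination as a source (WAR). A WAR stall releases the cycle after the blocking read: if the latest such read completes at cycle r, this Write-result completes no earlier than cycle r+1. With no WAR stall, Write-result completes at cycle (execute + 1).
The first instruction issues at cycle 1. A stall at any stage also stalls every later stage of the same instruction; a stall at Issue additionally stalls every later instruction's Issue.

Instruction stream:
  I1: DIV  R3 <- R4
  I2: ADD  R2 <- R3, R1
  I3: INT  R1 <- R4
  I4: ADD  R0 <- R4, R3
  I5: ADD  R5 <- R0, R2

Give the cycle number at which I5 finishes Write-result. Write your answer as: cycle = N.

[I1] 1/2/10/11
[I2] 2/12/14/15  (RAW R3: wait I1 write@11)
[I3] 3/4/5/13  (WAR R1: wait I2 read@12)
[I4] 16/17/19/20  (struct: ADD busy until I2 writes@15)
[I5] 21/22/24/25  (struct: ADD busy until I4 writes@20)

cycle = 25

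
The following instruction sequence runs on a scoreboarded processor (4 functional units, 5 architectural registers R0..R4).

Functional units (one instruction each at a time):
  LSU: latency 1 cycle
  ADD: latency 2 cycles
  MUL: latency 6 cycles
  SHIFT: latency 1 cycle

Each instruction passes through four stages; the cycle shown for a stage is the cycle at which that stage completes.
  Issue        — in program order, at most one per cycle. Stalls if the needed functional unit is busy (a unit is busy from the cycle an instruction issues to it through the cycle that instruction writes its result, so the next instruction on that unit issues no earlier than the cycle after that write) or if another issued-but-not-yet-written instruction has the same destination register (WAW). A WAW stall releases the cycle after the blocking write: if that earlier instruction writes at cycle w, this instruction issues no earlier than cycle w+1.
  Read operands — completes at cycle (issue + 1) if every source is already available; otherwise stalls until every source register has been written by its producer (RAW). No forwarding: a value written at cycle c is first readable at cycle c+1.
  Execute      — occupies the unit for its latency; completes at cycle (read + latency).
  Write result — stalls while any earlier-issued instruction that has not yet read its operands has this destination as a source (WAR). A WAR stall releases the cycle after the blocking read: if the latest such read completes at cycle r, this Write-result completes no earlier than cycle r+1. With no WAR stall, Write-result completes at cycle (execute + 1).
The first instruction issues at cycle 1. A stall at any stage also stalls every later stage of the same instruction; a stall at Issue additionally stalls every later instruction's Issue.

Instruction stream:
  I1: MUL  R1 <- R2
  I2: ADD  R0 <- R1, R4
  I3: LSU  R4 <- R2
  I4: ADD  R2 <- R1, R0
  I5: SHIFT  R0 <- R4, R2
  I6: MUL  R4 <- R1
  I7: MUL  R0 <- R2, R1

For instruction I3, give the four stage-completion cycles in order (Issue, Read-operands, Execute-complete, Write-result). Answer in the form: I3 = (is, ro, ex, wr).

I3 = (3, 4, 5, 11)

t=1  I1 dispatched to MUL
t=2  I1 operands ready; I2 dispatched to ADD
t=3  I3 dispatched to LSU
t=4  I3 operands ready
t=5  I3 complete
t=8  I1 complete
t=9  R1←I1
t=10  I2 operands ready
t=11  R4←I3
t=12  I2 complete
t=13  R0←I2
t=14  I4 dispatched to ADD
t=15  I4 operands ready; I5 dispatched to SHIFT
t=16  I6 dispatched to MUL
t=17  I4 complete; I6 operands ready
t=18  R2←I4
t=19  I5 operands ready
t=20  I5 complete
t=21  R0←I5
t=23  I6 complete
t=24  R4←I6
t=25  I7 dispatched to MUL
t=26  I7 operands ready
t=32  I7 complete
t=33  R0←I7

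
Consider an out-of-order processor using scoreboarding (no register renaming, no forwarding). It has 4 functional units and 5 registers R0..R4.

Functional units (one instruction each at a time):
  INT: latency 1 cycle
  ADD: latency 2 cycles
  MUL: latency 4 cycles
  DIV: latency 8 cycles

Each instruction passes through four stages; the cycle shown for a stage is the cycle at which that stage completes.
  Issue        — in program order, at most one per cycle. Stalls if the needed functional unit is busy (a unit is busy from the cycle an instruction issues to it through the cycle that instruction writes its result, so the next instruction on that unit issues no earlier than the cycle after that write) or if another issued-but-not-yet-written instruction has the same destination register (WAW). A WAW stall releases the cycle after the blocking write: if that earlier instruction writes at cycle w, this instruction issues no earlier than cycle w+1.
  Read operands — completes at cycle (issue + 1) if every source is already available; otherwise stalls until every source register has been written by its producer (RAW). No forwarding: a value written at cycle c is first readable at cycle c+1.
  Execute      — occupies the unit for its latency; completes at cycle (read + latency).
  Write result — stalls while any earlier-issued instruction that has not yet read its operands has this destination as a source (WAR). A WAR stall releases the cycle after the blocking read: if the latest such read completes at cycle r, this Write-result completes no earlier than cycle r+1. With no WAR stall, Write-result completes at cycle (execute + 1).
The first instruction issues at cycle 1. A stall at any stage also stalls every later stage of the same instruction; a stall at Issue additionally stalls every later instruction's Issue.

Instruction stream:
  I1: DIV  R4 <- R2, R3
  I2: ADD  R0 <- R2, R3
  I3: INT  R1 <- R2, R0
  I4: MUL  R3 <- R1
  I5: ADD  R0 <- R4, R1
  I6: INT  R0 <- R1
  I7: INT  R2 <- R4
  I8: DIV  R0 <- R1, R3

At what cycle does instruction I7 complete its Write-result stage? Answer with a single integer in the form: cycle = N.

cycle = 23

  I1 | 1 | 2 | 10 | 11
  I2 | 2 | 3 | 5 | 6
  I3 | 3 | 7 | 8 | 9   RAW R0: wait I2 write@6
  I4 | 4 | 10 | 14 | 15   RAW R1: wait I3 write@9
  I5 | 7 | 12 | 14 | 15   struct: ADD busy until I2 writes@6 · RAW R4: wait I1 write@11
  I6 | 16 | 17 | 18 | 19   WAW R0: wait I5 write@15
  I7 | 20 | 21 | 22 | 23   struct: INT busy until I6 writes@19
  I8 | 21 | 22 | 30 | 31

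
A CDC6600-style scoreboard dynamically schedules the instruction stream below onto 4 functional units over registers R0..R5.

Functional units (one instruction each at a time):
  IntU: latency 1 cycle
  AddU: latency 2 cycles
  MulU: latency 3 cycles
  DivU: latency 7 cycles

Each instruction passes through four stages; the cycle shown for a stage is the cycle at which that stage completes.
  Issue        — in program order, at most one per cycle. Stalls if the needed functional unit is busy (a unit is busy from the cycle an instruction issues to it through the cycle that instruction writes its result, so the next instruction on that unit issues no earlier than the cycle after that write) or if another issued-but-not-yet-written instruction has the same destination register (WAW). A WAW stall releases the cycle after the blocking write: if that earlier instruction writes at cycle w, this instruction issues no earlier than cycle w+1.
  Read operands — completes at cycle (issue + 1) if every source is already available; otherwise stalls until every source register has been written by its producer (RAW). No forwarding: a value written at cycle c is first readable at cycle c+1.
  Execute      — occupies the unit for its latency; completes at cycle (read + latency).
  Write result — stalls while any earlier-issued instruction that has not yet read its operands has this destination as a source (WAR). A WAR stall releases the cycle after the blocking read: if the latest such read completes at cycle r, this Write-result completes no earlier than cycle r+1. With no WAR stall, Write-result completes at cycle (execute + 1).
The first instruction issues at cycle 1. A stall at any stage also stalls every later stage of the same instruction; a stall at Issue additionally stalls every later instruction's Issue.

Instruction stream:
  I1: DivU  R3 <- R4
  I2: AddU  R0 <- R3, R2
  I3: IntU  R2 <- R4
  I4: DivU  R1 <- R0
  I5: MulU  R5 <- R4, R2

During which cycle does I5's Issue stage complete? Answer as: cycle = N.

cycle = 12

I1  is:1  ro:2  ex:9  wr:10
I2  is:2  ro:11  ex:13  wr:14  — RAW R3: wait I1 write@10
I3  is:3  ro:4  ex:5  wr:12  — WAR R2: wait I2 read@11
I4  is:11  ro:15  ex:22  wr:23  — struct: DivU busy until I1 writes@10, RAW R0: wait I2 write@14
I5  is:12  ro:13  ex:16  wr:17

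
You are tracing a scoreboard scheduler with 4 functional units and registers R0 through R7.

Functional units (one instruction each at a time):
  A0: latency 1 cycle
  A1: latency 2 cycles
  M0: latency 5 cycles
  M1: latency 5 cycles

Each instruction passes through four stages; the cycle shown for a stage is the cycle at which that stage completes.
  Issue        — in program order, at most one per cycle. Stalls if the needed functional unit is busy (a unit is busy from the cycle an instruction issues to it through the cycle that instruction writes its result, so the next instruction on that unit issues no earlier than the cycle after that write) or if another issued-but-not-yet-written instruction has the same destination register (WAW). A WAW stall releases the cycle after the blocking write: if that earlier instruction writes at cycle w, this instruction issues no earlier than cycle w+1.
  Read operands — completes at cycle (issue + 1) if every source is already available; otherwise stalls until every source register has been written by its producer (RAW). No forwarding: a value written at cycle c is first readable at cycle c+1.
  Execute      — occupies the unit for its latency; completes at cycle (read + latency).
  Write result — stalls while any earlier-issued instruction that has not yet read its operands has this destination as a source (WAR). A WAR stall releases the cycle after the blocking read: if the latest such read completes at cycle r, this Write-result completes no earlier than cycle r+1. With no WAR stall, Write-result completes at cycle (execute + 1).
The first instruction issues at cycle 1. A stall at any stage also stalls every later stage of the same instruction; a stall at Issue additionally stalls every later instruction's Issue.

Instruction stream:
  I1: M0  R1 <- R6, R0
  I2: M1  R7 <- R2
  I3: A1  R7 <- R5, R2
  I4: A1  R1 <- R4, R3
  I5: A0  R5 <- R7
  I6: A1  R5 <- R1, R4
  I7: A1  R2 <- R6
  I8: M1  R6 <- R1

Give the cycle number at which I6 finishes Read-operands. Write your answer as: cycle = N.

c1: issue I1 (M0)
c2: I1 read-ops, issue I2 (M1)
c3: I2 read-ops
c7: I1 finished on M0
c8: I1→R1, I2 finished on M1
c9: I2→R7
c10: issue I3 (A1)
c11: I3 read-ops
c13: I3 finished on A1
c14: I3→R7
c15: issue I4 (A1)
c16: I4 read-ops, issue I5 (A0)
c17: I5 read-ops
c18: I4 finished on A1, I5 finished on A0
c19: I4→R1, I5→R5
c20: issue I6 (A1)
c21: I6 read-ops
c23: I6 finished on A1
c24: I6→R5
c25: issue I7 (A1)
c26: I7 read-ops, issue I8 (M1)
c27: I8 read-ops
c28: I7 finished on A1
c29: I7→R2
c32: I8 finished on M1
c33: I8→R6

cycle = 21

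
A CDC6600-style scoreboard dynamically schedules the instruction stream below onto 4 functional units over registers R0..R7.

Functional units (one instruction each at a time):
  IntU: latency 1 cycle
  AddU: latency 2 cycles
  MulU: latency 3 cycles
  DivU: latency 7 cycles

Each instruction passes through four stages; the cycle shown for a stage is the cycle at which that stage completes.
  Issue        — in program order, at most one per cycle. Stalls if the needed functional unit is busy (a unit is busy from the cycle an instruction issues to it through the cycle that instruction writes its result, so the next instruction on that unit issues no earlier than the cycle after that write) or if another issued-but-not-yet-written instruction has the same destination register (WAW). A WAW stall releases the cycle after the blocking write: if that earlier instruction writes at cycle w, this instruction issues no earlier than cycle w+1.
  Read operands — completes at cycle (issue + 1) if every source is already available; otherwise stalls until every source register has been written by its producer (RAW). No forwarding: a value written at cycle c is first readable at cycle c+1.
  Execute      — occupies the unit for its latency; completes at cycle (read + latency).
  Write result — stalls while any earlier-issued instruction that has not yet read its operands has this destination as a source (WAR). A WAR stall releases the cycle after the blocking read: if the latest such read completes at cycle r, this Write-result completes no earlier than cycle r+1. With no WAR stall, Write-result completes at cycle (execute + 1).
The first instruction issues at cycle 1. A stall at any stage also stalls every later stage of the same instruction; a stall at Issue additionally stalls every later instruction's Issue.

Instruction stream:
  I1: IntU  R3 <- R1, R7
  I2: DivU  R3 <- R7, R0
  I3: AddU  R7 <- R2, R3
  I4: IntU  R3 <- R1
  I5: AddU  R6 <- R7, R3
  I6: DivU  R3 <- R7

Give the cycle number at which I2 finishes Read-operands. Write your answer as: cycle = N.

t=1  I1→IntU
t=2  I1 RO
t=3  I1 EX
t=4  I1 WR R3
t=5  I2→DivU
t=6  I2 RO | I3→AddU
t=13  I2 EX
t=14  I2 WR R3
t=15  I3 RO | I4→IntU
t=16  I4 RO
t=17  I3 EX | I4 EX
t=18  I3 WR R7 | I4 WR R3
t=19  I5→AddU
t=20  I5 RO | I6→DivU
t=21  I6 RO
t=22  I5 EX
t=23  I5 WR R6
t=28  I6 EX
t=29  I6 WR R3

cycle = 6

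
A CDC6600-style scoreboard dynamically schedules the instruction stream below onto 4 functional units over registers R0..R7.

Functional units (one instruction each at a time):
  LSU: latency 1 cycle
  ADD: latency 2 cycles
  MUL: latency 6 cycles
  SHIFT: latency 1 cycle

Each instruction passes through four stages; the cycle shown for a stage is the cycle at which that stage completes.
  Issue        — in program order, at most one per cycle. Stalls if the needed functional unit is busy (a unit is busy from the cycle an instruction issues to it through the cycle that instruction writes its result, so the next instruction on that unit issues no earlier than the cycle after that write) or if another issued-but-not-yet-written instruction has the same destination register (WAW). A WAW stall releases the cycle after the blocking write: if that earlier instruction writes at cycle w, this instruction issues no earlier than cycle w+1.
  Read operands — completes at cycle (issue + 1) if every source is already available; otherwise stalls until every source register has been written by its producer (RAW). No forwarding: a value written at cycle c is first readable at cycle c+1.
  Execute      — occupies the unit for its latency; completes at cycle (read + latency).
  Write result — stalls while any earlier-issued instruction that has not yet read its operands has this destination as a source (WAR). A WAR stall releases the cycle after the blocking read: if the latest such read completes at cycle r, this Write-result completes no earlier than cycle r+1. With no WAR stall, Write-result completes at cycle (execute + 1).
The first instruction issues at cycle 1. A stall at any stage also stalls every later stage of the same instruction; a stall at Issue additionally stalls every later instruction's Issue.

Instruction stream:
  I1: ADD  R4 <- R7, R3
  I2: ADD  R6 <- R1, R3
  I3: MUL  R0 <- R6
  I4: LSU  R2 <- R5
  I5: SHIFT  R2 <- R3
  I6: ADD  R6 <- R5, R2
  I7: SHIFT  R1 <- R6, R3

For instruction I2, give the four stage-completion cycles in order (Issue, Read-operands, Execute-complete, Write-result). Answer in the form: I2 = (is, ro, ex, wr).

c1: issue I1 (ADD)
c2: I1 read-ops
c4: I1 finished on ADD
c5: I1→R4
c6: issue I2 (ADD)
c7: I2 read-ops; issue I3 (MUL)
c8: issue I4 (LSU)
c9: I2 finished on ADD; I4 read-ops
c10: I2→R6; I4 finished on LSU
c11: I3 read-ops; I4→R2
c12: issue I5 (SHIFT)
c13: I5 read-ops; issue I6 (ADD)
c14: I5 finished on SHIFT
c15: I5→R2
c16: I6 read-ops; issue I7 (SHIFT)
c17: I3 finished on MUL
c18: I3→R0; I6 finished on ADD
c19: I6→R6
c20: I7 read-ops
c21: I7 finished on SHIFT
c22: I7→R1

I2 = (6, 7, 9, 10)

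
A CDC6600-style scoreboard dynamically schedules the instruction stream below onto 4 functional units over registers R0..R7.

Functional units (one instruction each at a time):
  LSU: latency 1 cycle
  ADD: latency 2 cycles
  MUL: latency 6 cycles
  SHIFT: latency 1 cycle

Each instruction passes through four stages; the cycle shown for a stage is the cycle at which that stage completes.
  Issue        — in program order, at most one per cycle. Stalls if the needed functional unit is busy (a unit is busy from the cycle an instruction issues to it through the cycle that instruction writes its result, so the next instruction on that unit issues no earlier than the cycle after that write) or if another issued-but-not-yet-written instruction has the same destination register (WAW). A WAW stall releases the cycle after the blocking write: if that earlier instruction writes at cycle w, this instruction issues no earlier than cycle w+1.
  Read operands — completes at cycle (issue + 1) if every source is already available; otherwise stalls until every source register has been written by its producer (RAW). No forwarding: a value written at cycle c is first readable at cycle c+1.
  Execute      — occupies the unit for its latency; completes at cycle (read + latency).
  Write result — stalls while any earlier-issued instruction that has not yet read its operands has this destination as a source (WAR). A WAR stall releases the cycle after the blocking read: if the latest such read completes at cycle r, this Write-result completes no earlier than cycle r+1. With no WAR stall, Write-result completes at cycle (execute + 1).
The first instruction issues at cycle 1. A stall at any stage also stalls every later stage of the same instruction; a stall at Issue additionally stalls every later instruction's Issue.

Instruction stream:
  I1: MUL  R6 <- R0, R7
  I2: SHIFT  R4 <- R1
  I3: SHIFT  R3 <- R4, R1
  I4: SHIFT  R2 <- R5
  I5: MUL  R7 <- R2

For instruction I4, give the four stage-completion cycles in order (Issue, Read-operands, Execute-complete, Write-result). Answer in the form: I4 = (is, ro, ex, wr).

I1  is:1  ro:2  ex:8  wr:9
I2  is:2  ro:3  ex:4  wr:5
I3  is:6  ro:7  ex:8  wr:9  — struct: SHIFT busy until I2 writes@5
I4  is:10  ro:11  ex:12  wr:13  — struct: SHIFT busy until I3 writes@9
I5  is:11  ro:14  ex:20  wr:21  — RAW R2: wait I4 write@13

I4 = (10, 11, 12, 13)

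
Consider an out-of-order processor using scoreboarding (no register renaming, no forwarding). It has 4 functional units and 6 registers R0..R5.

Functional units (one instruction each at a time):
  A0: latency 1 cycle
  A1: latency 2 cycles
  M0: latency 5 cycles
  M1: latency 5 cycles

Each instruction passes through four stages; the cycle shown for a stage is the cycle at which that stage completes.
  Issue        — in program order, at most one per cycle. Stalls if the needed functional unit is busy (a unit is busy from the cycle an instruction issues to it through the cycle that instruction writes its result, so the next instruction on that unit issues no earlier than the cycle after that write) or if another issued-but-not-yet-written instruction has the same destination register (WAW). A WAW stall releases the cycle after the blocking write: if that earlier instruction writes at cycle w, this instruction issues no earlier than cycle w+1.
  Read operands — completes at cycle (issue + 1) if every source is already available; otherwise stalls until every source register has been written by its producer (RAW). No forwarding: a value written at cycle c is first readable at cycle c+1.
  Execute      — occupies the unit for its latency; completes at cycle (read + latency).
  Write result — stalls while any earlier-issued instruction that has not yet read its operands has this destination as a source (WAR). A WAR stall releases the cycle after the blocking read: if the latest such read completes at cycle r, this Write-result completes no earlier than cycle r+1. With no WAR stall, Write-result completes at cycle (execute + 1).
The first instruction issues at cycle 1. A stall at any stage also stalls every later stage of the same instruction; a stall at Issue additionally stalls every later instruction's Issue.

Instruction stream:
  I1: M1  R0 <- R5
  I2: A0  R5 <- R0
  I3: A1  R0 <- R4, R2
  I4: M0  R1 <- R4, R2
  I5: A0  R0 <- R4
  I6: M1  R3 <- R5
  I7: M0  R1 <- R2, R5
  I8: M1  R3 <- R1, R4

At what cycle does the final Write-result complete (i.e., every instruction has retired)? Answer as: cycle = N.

[I1] 1/2/7/8
[I2] 2/9/10/11  (RAW R0: wait I1 write@8)
[I3] 9/10/12/13  (WAW R0: wait I1 write@8)
[I4] 10/11/16/17
[I5] 14/15/16/17  (WAW R0: wait I3 write@13)
[I6] 15/16/21/22
[I7] 18/19/24/25  (struct: M0 busy until I4 writes@17)
[I8] 23/26/31/32  (struct: M1 busy until I6 writes@22; RAW R1: wait I7 write@25)

cycle = 32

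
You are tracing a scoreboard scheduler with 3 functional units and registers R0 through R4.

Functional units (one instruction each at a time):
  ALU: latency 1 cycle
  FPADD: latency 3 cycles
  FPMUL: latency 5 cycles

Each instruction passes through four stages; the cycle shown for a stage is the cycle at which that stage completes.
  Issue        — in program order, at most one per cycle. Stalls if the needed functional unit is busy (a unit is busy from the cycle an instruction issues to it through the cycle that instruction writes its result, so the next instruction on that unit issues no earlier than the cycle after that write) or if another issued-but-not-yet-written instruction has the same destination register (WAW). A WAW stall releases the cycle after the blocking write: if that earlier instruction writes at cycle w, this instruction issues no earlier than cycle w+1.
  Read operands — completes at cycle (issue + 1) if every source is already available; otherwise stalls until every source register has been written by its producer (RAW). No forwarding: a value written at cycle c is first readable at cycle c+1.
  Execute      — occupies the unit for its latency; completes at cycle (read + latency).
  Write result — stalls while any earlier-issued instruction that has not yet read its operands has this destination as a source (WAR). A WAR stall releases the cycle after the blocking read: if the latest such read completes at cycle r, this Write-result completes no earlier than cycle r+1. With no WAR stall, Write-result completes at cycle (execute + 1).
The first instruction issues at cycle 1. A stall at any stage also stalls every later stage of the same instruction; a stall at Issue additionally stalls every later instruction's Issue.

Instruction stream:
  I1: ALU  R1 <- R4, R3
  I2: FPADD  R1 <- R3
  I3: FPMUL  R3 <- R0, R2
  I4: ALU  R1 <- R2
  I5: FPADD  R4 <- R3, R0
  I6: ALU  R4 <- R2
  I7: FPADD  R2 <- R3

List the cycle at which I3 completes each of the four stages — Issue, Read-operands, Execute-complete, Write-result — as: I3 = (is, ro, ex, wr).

[I1] 1/2/3/4
[I2] 5/6/9/10  (WAW R1: wait I1 write@4)
[I3] 6/7/12/13
[I4] 11/12/13/14  (WAW R1: wait I2 write@10)
[I5] 12/14/17/18  (RAW R3: wait I3 write@13)
[I6] 19/20/21/22  (WAW R4: wait I5 write@18)
[I7] 20/21/24/25

I3 = (6, 7, 12, 13)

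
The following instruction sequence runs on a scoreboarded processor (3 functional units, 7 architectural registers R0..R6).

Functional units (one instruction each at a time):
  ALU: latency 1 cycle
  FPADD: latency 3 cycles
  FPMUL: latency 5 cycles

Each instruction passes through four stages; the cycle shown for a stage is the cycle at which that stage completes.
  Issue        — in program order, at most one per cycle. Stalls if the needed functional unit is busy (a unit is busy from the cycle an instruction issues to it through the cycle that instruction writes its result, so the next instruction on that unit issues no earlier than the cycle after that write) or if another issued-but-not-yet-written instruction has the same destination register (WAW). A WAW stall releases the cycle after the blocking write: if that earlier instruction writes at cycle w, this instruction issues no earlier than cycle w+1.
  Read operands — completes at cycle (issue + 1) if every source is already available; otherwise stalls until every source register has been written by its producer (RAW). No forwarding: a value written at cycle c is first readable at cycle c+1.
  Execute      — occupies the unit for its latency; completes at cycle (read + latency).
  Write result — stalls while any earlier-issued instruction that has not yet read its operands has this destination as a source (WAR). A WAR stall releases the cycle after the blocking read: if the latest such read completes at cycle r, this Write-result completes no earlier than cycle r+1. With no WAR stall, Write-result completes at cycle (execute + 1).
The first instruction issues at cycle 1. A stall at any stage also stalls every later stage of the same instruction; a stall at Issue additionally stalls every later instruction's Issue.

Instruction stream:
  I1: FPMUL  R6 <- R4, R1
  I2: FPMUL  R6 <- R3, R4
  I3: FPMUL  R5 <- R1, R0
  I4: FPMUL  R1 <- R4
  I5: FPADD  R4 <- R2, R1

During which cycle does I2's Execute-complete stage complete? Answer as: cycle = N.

[1] I1 issues→FPMUL
[2] I1 reads
[7] I1 exec-done
[8] I1 writes R6
[9] I2 issues→FPMUL
[10] I2 reads
[15] I2 exec-done
[16] I2 writes R6
[17] I3 issues→FPMUL
[18] I3 reads
[23] I3 exec-done
[24] I3 writes R5
[25] I4 issues→FPMUL
[26] I4 reads | I5 issues→FPADD
[31] I4 exec-done
[32] I4 writes R1
[33] I5 reads
[36] I5 exec-done
[37] I5 writes R4

cycle = 15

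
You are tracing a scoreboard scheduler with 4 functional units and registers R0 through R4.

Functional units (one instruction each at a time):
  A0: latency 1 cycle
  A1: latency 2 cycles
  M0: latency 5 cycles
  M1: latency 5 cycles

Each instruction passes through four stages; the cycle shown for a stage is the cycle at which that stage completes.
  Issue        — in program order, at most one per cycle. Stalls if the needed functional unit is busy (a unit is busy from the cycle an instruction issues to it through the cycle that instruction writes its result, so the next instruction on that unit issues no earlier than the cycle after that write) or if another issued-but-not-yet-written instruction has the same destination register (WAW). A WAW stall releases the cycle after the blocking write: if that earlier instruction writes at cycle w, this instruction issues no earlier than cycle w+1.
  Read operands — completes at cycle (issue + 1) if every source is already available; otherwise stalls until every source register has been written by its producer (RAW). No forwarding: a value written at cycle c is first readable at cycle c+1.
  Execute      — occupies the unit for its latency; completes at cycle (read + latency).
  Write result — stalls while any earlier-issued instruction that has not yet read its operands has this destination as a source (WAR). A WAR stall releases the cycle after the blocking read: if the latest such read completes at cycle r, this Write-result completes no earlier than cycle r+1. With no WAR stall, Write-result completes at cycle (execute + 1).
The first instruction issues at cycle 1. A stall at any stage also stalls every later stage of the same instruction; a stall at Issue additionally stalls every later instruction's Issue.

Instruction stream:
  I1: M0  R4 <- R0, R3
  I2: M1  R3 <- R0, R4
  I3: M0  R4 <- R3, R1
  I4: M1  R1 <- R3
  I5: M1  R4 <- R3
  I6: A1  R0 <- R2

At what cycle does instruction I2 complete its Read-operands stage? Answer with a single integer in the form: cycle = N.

cycle = 9

[I1] 1/2/7/8
[I2] 2/9/14/15  (RAW R4: wait I1 write@8)
[I3] 9/16/21/22  (struct: M0 busy until I1 writes@8; RAW R3: wait I2 write@15)
[I4] 16/17/22/23  (struct: M1 busy until I2 writes@15)
[I5] 24/25/30/31  (struct: M1 busy until I4 writes@23)
[I6] 25/26/28/29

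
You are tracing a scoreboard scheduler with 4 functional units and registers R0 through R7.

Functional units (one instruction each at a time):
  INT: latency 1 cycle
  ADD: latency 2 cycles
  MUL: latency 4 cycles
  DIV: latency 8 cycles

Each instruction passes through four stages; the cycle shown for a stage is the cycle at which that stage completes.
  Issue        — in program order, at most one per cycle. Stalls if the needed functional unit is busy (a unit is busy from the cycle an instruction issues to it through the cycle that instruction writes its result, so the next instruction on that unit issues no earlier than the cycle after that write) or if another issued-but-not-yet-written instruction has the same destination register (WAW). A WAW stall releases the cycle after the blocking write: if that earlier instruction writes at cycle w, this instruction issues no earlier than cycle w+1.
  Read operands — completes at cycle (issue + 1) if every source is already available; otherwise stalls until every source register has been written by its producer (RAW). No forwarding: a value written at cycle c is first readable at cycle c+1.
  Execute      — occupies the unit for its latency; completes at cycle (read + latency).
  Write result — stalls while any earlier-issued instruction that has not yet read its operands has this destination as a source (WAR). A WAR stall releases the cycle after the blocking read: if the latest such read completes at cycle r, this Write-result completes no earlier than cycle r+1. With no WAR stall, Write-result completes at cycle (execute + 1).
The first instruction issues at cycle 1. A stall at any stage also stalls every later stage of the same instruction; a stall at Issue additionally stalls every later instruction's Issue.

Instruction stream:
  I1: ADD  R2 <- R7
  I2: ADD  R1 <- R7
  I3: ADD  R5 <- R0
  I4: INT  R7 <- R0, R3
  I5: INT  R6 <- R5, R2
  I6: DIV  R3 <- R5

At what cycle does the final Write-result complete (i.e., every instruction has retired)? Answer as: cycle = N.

I1: IS=1 RO=2 EX=4 WR=5
I2: IS=6 RO=7 EX=9 WR=10  [struct: ADD busy until I1 writes@5]
I3: IS=11 RO=12 EX=14 WR=15  [struct: ADD busy until I2 writes@10]
I4: IS=12 RO=13 EX=14 WR=15
I5: IS=16 RO=17 EX=18 WR=19  [struct: INT busy until I4 writes@15]
I6: IS=17 RO=18 EX=26 WR=27

cycle = 27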